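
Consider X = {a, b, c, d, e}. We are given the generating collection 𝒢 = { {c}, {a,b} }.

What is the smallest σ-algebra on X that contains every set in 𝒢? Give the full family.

σ(𝒢) = { {}, {c}, {a,b}, {d,e}, {a,b,c}, {c,d,e}, {a,b,d,e}, X }

Check:
Seed the family with 𝒢 together with ∅ and X: { {}, {c}, {a,b}, X }.
Iteration 1. New:
  {a,b,c}  = {c} ∪ {a,b}
  {c,d,e}  = X∖{a,b}
  {a,b,d,e}  = X∖{c}
  — 7 sets.
Iteration 2 adds 1:
  {d,e}  = X∖{a,b,c}
  — 8 sets.
Iteration 3: already closed under ᶜ and ∪.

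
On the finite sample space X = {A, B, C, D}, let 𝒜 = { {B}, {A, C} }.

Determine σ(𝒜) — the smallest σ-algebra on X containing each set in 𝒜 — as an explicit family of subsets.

Initial family (4 sets): { {}, {B}, {A, C}, X }.
Round 1. New:
  {B, D}  = X∖{A, C}
  {A, B, C}  = {B} ∪ {A, C}
  {A, C, D}  = X∖{B}
  |family| = 7
Round 2: +1 →
  {D}  = X∖{A, B, C}
  |family| = 8
After Round 3 the family is unchanged; done.

σ(𝒜) = { {}, {B}, {D}, {A, C}, {B, D}, {A, B, C}, {A, C, D}, X }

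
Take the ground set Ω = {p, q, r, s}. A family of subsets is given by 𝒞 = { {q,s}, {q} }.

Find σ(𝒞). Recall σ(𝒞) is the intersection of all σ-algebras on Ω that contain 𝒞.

Start: 𝒞 ∪ {∅, Ω} = { {}, {q}, {q,s}, Ω }.
Pass 1: +2 →
  {p,r}  = Ω∖{q,s}
  {p,r,s}  = Ω∖{q}
  |family| = 6
Pass 2 adds 1:
  {p,q,r}  = {p,r} ∪ {q}
  |family| = 7
Pass 3 adds 1:
  {s}  = Ω∖{p,q,r}
  |family| = 8
Pass 4: already closed under ᶜ and ∪.

Hence σ(𝒞) has 8 members: { {}, {q}, {s}, {p,r}, {q,s}, {p,q,r}, {p,r,s}, Ω }.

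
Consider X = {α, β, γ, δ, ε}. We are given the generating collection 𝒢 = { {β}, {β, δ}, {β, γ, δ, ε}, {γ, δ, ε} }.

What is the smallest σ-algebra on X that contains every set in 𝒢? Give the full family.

Answer: σ(𝒢) = { {}, {α}, {β}, {δ}, {α, β}, {α, δ}, {β, δ}, {γ, ε}, {α, β, δ}, {α, γ, ε}, {β, γ, ε}, {γ, δ, ε}, {α, β, γ, ε}, {α, γ, δ, ε}, {β, γ, δ, ε}, X }

Derivation:
Begin from { {}, {β}, {β, δ}, {γ, δ, ε}, {β, γ, δ, ε}, X } (that is, 𝒢 plus ∅ and X).
Iteration 1: +4 →
  {α}  = complement {β, γ, δ, ε}
  {α, β}  = complement {γ, δ, ε}
  {α, γ, ε}  = complement {β, δ}
  {α, γ, δ, ε}  = complement {β}
  |family| = 10
Iteration 2 (2 new):
  {α, β, δ}  = {α, β} ∪ {β, δ}
  {α, β, γ, ε}  = {α, β} ∪ {α, γ, ε}
  |family| = 12
Iteration 3: +2 →
  {δ}  = complement {α, β, γ, ε}
  {γ, ε}  = complement {α, β, δ}
  |family| = 14
Iteration 4: 2 new —
  {α, δ}  = {δ} ∪ {α}
  {β, γ, ε}  = {β} ∪ {γ, ε}
  |family| = 16
Iteration 5: no new sets; the family is a σ-algebra.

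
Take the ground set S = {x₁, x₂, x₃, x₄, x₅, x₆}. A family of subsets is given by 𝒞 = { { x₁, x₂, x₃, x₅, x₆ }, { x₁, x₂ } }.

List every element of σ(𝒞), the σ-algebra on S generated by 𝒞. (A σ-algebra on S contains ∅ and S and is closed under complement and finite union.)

Start: 𝒞 ∪ {∅, S} = { {  }, { x₁, x₂ }, { x₁, x₂, x₃, x₅, x₆ }, S }.
Pass 1 adds 2:
  { x₄ }  = complement { x₁, x₂, x₃, x₅, x₆ }
  { x₃, x₄, x₅, x₆ }  = complement { x₁, x₂ }
  |family| = 6
Pass 2: +1 →
  { x₁, x₂, x₄ }  = { x₁, x₂ } ∪ { x₄ }
  |family| = 7
Pass 3 adds 1:
  { x₃, x₅, x₆ }  = complement { x₁, x₂, x₄ }
  |family| = 8
Pass 4: closed — nothing new.

Therefore σ(𝒞) = { {  }, { x₄ }, { x₁, x₂ }, { x₁, x₂, x₄ }, { x₃, x₅, x₆ }, { x₃, x₄, x₅, x₆ }, { x₁, x₂, x₃, x₅, x₆ }, S } (|σ(𝒞)| = 8).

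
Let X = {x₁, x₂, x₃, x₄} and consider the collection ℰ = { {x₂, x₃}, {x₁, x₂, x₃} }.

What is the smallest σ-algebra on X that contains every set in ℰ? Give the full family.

Begin from { ∅, {x₂, x₃}, {x₁, x₂, x₃}, X } (that is, ℰ plus ∅ and X).
Round 1: 2 new —
  {x₄}  = {x₁, x₂, x₃}ᶜ
  {x₁, x₄}  = {x₂, x₃}ᶜ
  [6 total]
Round 2. New:
  {x₂, x₃, x₄}  = {x₂, x₃} ∪ {x₄}
  [7 total]
Round 3: +1 →
  {x₁}  = {x₂, x₃, x₄}ᶜ
  [8 total]
After Round 4 the family is unchanged; done.

Hence σ(ℰ) has 8 members: { ∅, {x₁}, {x₄}, {x₁, x₄}, {x₂, x₃}, {x₁, x₂, x₃}, {x₂, x₃, x₄}, X }.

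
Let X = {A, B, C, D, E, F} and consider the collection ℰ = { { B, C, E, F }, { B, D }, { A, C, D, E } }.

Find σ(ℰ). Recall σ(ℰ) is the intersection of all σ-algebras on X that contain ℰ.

Take S₀ = ℰ ∪ {∅, X} = { {  }, { B, D }, { A, C, D, E }, { B, C, E, F }, X }.
Round 1: +5 →
  { A, D }  = { B, C, E, F }ᶜ
  { B, F }  = { A, C, D, E }ᶜ
  { A, C, E, F }  = { B, D }ᶜ
  { A, B, C, D, E }  = { A, C, D, E } ∪ { B, D }
  { B, C, D, E, F }  = { B, D } ∪ { B, C, E, F }
  — 10 sets.
Round 2 (7 new):
  { A }  = { B, C, D, E, F }ᶜ
  { F }  = { A, B, C, D, E }ᶜ
  { A, B, D }  = { A, D } ∪ { B, D }
  { B, D, F }  = { B, F } ∪ { B, D }
  { A, B, D, F }  = { B, F } ∪ { A, D }
  { A, B, C, E, F }  = { A, C, E, F } ∪ { B, F }
  { A, C, D, E, F }  = { A, C, E, F } ∪ { A, D }
  — 17 sets.
Round 3 (8 new):
  { B }  = { A, C, D, E, F }ᶜ
  { D }  = { A, B, C, E, F }ᶜ
  { A, F }  = { A } ∪ { F }
  { C, E }  = { A, B, D, F }ᶜ
  { A, B, F }  = { B, F } ∪ { A }
  { A, C, E }  = { B, D, F }ᶜ
  { A, D, F }  = { A, D } ∪ { F }
  { C, E, F }  = { A, B, D }ᶜ
  — 25 sets.
Round 4. New:
  { A, B }  = { A } ∪ { B }
  { D, F }  = { F } ∪ { D }
  { B, C, E }  = { A, D, F }ᶜ
  { C, D, E }  = { A, B, F }ᶜ
  { A, B, C, E }  = { A, C, E } ∪ { B }
  { B, C, D, E }  = { A, F }ᶜ
  { C, D, E, F }  = { C, E, F } ∪ { D }
  — 32 sets.
Round 5: stable.

Hence σ(ℰ) has 32 members: { {  }, { A }, { B }, { D }, { F }, { A, B }, { A, D }, { A, F }, { B, D }, { B, F }, { C, E }, { D, F }, { A, B, D }, { A, B, F }, { A, C, E }, { A, D, F }, { B, C, E }, { B, D, F }, { C, D, E }, { C, E, F }, { A, B, C, E }, { A, B, D, F }, { A, C, D, E }, { A, C, E, F }, { B, C, D, E }, { B, C, E, F }, { C, D, E, F }, { A, B, C, D, E }, { A, B, C, E, F }, { A, C, D, E, F }, { B, C, D, E, F }, X }.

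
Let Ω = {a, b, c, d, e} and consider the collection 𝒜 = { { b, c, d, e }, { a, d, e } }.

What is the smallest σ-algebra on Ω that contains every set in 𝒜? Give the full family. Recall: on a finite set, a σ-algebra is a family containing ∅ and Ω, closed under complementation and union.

σ(𝒜) (8 sets): { {}, { a }, { b, c }, { d, e }, { a, b, c }, { a, d, e }, { b, c, d, e }, Ω }

Trace:
Begin from { {}, { a, d, e }, { b, c, d, e }, Ω } (that is, 𝒜 plus ∅ and Ω).
Round 1: +2 →
  { a }  = { b, c, d, e }ᶜ
  { b, c }  = { a, d, e }ᶜ
  (now 6)
Round 2: +1 →
  { a, b, c }  = { b, c } ∪ { a }
  (now 7)
Round 3: 1 new —
  { d, e }  = { a, b, c }ᶜ
  (now 8)
Round 4: closed — nothing new.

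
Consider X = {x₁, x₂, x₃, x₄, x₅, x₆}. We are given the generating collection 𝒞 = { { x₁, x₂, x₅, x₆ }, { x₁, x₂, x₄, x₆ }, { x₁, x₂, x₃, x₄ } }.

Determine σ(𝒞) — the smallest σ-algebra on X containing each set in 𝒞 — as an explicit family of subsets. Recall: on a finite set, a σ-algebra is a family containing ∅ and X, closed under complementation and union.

σ(𝒞) (32 sets): { ∅, { x₃ }, { x₄ }, { x₅ }, { x₆ }, { x₁, x₂ }, { x₃, x₄ }, { x₃, x₅ }, { x₃, x₆ }, { x₄, x₅ }, { x₄, x₆ }, { x₅, x₆ }, { x₁, x₂, x₃ }, { x₁, x₂, x₄ }, { x₁, x₂, x₅ }, { x₁, x₂, x₆ }, { x₃, x₄, x₅ }, { x₃, x₄, x₆ }, { x₃, x₅, x₆ }, { x₄, x₅, x₆ }, { x₁, x₂, x₃, x₄ }, { x₁, x₂, x₃, x₅ }, { x₁, x₂, x₃, x₆ }, { x₁, x₂, x₄, x₅ }, { x₁, x₂, x₄, x₆ }, { x₁, x₂, x₅, x₆ }, { x₃, x₄, x₅, x₆ }, { x₁, x₂, x₃, x₄, x₅ }, { x₁, x₂, x₃, x₄, x₆ }, { x₁, x₂, x₃, x₅, x₆ }, { x₁, x₂, x₄, x₅, x₆ }, X }

Working:
Begin from { ∅, { x₁, x₂, x₃, x₄ }, { x₁, x₂, x₄, x₆ }, { x₁, x₂, x₅, x₆ }, X } (that is, 𝒞 plus ∅ and X).
Pass 1. New:
  { x₃, x₄ }  = complement { x₁, x₂, x₅, x₆ }
  { x₃, x₅ }  = complement { x₁, x₂, x₄, x₆ }
  { x₅, x₆ }  = complement { x₁, x₂, x₃, x₄ }
  { x₁, x₂, x₃, x₄, x₆ }  = { x₁, x₂, x₄, x₆ } ∪ { x₁, x₂, x₃, x₄ }
  { x₁, x₂, x₄, x₅, x₆ }  = { x₁, x₂, x₄, x₆ } ∪ { x₁, x₂, x₅, x₆ }
  |family| = 10
Pass 2 (7 new):
  { x₃ }  = complement { x₁, x₂, x₄, x₅, x₆ }
  { x₅ }  = complement { x₁, x₂, x₃, x₄, x₆ }
  { x₃, x₄, x₅ }  = { x₃, x₄ } ∪ { x₃, x₅ }
  { x₃, x₅, x₆ }  = { x₅, x₆ } ∪ { x₃, x₅ }
  { x₃, x₄, x₅, x₆ }  = { x₃, x₄ } ∪ { x₅, x₆ }
  { x₁, x₂, x₃, x₄, x₅ }  = { x₃, x₅ } ∪ { x₁, x₂, x₃, x₄ }
  { x₁, x₂, x₃, x₅, x₆ }  = { x₃, x₅ } ∪ { x₁, x₂, x₅, x₆ }
  |family| = 17
Pass 3: 5 new —
  { x₄ }  = complement { x₁, x₂, x₃, x₅, x₆ }
  { x₆ }  = complement { x₁, x₂, x₃, x₄, x₅ }
  { x₁, x₂ }  = complement { x₃, x₄, x₅, x₆ }
  { x₁, x₂, x₄ }  = complement { x₃, x₅, x₆ }
  { x₁, x₂, x₆ }  = complement { x₃, x₄, x₅ }
  |family| = 22
Pass 4 (10 new):
  { x₃, x₆ }  = { x₆ } ∪ { x₃ }
  { x₄, x₅ }  = { x₅ } ∪ { x₄ }
  { x₄, x₆ }  = { x₆ } ∪ { x₄ }
  { x₁, x₂, x₃ }  = { x₁, x₂ } ∪ { x₃ }
  { x₁, x₂, x₅ }  = { x₁, x₂ } ∪ { x₅ }
  { x₃, x₄, x₆ }  = { x₃, x₄ } ∪ { x₆ }
  { x₄, x₅, x₆ }  = { x₅, x₆ } ∪ { x₄ }
  { x₁, x₂, x₃, x₅ }  = { x₁, x₂ } ∪ { x₃, x₅ }
  { x₁, x₂, x₃, x₆ }  = { x₃ } ∪ { x₁, x₂, x₆ }
  { x₁, x₂, x₄, x₅ }  = { x₁, x₂, x₄ } ∪ { x₅ }
  |family| = 32
Pass 5: closed — nothing new.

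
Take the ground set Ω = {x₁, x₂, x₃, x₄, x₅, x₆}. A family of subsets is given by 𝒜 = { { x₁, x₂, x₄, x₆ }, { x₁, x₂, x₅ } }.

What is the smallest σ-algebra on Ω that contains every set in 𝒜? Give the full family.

Seed the family with 𝒜 together with ∅ and Ω: { {}, { x₁, x₂, x₅ }, { x₁, x₂, x₄, x₆ }, Ω }.
Iteration 1 (3 new):
  { x₃, x₅ }  = ᶜ of { x₁, x₂, x₄, x₆ }
  { x₃, x₄, x₆ }  = ᶜ of { x₁, x₂, x₅ }
  { x₁, x₂, x₄, x₅, x₆ }  = { x₁, x₂, x₅ } ∪ { x₁, x₂, x₄, x₆ }
  |family| = 7
Iteration 2 (4 new):
  { x₃ }  = ᶜ of { x₁, x₂, x₄, x₅, x₆ }
  { x₁, x₂, x₃, x₅ }  = { x₁, x₂, x₅ } ∪ { x₃, x₅ }
  { x₃, x₄, x₅, x₆ }  = { x₃, x₅ } ∪ { x₃, x₄, x₆ }
  { x₁, x₂, x₃, x₄, x₆ }  = { x₁, x₂, x₄, x₆ } ∪ { x₃, x₄, x₆ }
  |family| = 11
Iteration 3: +3 →
  { x₅ }  = ᶜ of { x₁, x₂, x₃, x₄, x₆ }
  { x₁, x₂ }  = ᶜ of { x₃, x₄, x₅, x₆ }
  { x₄, x₆ }  = ᶜ of { x₁, x₂, x₃, x₅ }
  |family| = 14
Iteration 4. New:
  { x₁, x₂, x₃ }  = { x₃ } ∪ { x₁, x₂ }
  { x₄, x₅, x₆ }  = { x₄, x₆ } ∪ { x₅ }
  |family| = 16
Iteration 5 adds nothing — fixpoint reached.

Hence σ(𝒜) has 16 members: { {}, { x₃ }, { x₅ }, { x₁, x₂ }, { x₃, x₅ }, { x₄, x₆ }, { x₁, x₂, x₃ }, { x₁, x₂, x₅ }, { x₃, x₄, x₆ }, { x₄, x₅, x₆ }, { x₁, x₂, x₃, x₅ }, { x₁, x₂, x₄, x₆ }, { x₃, x₄, x₅, x₆ }, { x₁, x₂, x₃, x₄, x₆ }, { x₁, x₂, x₄, x₅, x₆ }, Ω }.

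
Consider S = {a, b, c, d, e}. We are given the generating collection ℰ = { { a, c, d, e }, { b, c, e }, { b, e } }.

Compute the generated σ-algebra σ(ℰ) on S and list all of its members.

Initial family (5 sets): { {  }, { b, e }, { b, c, e }, { a, c, d, e }, S }.
Step 1 (3 new):
  { b }  = S∖{ a, c, d, e }
  { a, d }  = S∖{ b, c, e }
  { a, c, d }  = S∖{ b, e }
  — 8 sets.
Step 2 (3 new):
  { a, b, d }  = { b } ∪ { a, d }
  { a, b, c, d }  = { b } ∪ { a, c, d }
  { a, b, d, e }  = { b, e } ∪ { a, d }
  — 11 sets.
Step 3 adds 3:
  { c }  = S∖{ a, b, d, e }
  { e }  = S∖{ a, b, c, d }
  { c, e }  = S∖{ a, b, d }
  — 14 sets.
Step 4: +2 →
  { b, c }  = { c } ∪ { b }
  { a, d, e }  = { a, d } ∪ { e }
  — 16 sets.
Step 5: closed — nothing new.

Therefore σ(ℰ) = { {  }, { b }, { c }, { e }, { a, d }, { b, c }, { b, e }, { c, e }, { a, b, d }, { a, c, d }, { a, d, e }, { b, c, e }, { a, b, c, d }, { a, b, d, e }, { a, c, d, e }, S } (|σ(ℰ)| = 16).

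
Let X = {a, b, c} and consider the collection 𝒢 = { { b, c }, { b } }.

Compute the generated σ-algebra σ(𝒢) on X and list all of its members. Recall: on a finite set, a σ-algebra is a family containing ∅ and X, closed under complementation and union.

σ(𝒢) = { {  }, { a }, { b }, { c }, { a, b }, { a, c }, { b, c }, X }

Derivation:
Initial family (4 sets): { {  }, { b }, { b, c }, X }.
Step 1: 2 new —
  { a }  = complement { b, c }
  { a, c }  = complement { b }
  — 6 sets.
Step 2 (1 new):
  { a, b }  = { b } ∪ { a }
  — 7 sets.
Step 3: +1 →
  { c }  = complement { a, b }
  — 8 sets.
Step 4: stable.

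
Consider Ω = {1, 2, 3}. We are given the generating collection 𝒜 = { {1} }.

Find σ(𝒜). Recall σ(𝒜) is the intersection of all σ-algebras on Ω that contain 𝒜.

Initial family (3 sets): { ∅, {1}, Ω }.
Pass 1 (1 new):
  {2,3}  = Ω∖{1}
  — 4 sets.
Pass 2: already closed under ᶜ and ∪.

Therefore σ(𝒜) = { ∅, {1}, {2,3}, Ω } (|σ(𝒜)| = 4).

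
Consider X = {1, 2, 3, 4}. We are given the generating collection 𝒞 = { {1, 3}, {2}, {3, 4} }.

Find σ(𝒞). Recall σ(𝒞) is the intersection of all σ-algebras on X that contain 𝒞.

σ(𝒞) = { {}, {1}, {2}, {3}, {4}, {1, 2}, {1, 3}, {1, 4}, {2, 3}, {2, 4}, {3, 4}, {1, 2, 3}, {1, 2, 4}, {1, 3, 4}, {2, 3, 4}, X }

Check:
Seed the family with 𝒞 together with ∅ and X: { {}, {2}, {1, 3}, {3, 4}, X }.
Pass 1: 5 new —
  {1, 2}  = X∖{3, 4}
  {2, 4}  = X∖{1, 3}
  {1, 2, 3}  = {1, 3} ∪ {2}
  {1, 3, 4}  = X∖{2}
  {2, 3, 4}  = {3, 4} ∪ {2}
  [10 total]
Pass 2 adds 3:
  {1}  = X∖{2, 3, 4}
  {4}  = X∖{1, 2, 3}
  {1, 2, 4}  = {1, 2} ∪ {2, 4}
  [13 total]
Pass 3 adds 2:
  {3}  = X∖{1, 2, 4}
  {1, 4}  = {4} ∪ {1}
  [15 total]
Pass 4: +1 →
  {2, 3}  = X∖{1, 4}
  [16 total]
After Pass 5 the family is unchanged; done.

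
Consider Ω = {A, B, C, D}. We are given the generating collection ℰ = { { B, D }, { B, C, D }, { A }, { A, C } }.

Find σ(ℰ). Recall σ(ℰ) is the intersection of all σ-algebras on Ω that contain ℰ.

|σ(ℰ)| = 8.  σ(ℰ) = { ∅, { A }, { C }, { A, C }, { B, D }, { A, B, D }, { B, C, D }, Ω }

Working:
Take S₀ = ℰ ∪ {∅, Ω} = { ∅, { A }, { A, C }, { B, D }, { B, C, D }, Ω }.
Iteration 1: +1 →
  { A, B, D }  = { B, D } ∪ { A }
Iteration 2 (1 new):
  { C }  = ᶜ of { A, B, D }
Iteration 3: closed — nothing new.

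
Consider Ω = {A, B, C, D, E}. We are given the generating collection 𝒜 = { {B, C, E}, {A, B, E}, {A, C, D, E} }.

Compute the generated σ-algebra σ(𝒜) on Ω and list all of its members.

Take S₀ = 𝒜 ∪ {∅, Ω} = { ∅, {A, B, E}, {B, C, E}, {A, C, D, E}, Ω }.
Pass 1 (4 new):
  {B}  = {A, C, D, E}ᶜ
  {A, D}  = {B, C, E}ᶜ
  {C, D}  = {A, B, E}ᶜ
  {A, B, C, E}  = {A, B, E} ∪ {B, C, E}
Pass 2 adds 6:
  {D}  = {A, B, C, E}ᶜ
  {A, B, D}  = {B} ∪ {A, D}
  {A, C, D}  = {C, D} ∪ {A, D}
  {B, C, D}  = {C, D} ∪ {B}
  {A, B, D, E}  = {A, B, E} ∪ {A, D}
  {B, C, D, E}  = {C, D} ∪ {B, C, E}
Pass 3. New:
  {A}  = {B, C, D, E}ᶜ
  {C}  = {A, B, D, E}ᶜ
  {A, E}  = {B, C, D}ᶜ
  {B, D}  = {D} ∪ {B}
  {B, E}  = {A, C, D}ᶜ
  {C, E}  = {A, B, D}ᶜ
  {A, B, C, D}  = {C, D} ∪ {A, B, D}
Pass 4 adds 8:
  {E}  = {A, B, C, D}ᶜ
  {A, B}  = {B} ∪ {A}
  {A, C}  = {C} ∪ {A}
  {B, C}  = {B} ∪ {C}
  {A, C, E}  = {B, D}ᶜ
  {A, D, E}  = {A, D} ∪ {A, E}
  {B, D, E}  = {B, E} ∪ {B, D}
  {C, D, E}  = {C, D} ∪ {C, E}
Pass 5. New:
  {D, E}  = {E} ∪ {D}
  {A, B, C}  = {A, B} ∪ {C}
Pass 6 adds nothing — fixpoint reached.

Hence σ(𝒜) has 32 members: { ∅, {A}, {B}, {C}, {D}, {E}, {A, B}, {A, C}, {A, D}, {A, E}, {B, C}, {B, D}, {B, E}, {C, D}, {C, E}, {D, E}, {A, B, C}, {A, B, D}, {A, B, E}, {A, C, D}, {A, C, E}, {A, D, E}, {B, C, D}, {B, C, E}, {B, D, E}, {C, D, E}, {A, B, C, D}, {A, B, C, E}, {A, B, D, E}, {A, C, D, E}, {B, C, D, E}, Ω }.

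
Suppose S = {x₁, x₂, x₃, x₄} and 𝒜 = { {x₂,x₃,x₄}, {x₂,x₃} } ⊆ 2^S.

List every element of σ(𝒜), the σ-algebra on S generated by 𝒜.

Begin from { {}, {x₂,x₃}, {x₂,x₃,x₄}, S } (that is, 𝒜 plus ∅ and S).
Round 1 adds 2:
  {x₁}  = complement {x₂,x₃,x₄}
  {x₁,x₄}  = complement {x₂,x₃}
Round 2: 1 new —
  {x₁,x₂,x₃}  = {x₂,x₃} ∪ {x₁}
Round 3 (1 new):
  {x₄}  = complement {x₁,x₂,x₃}
Round 4: closed — nothing new.

Therefore σ(𝒜) = { {}, {x₁}, {x₄}, {x₁,x₄}, {x₂,x₃}, {x₁,x₂,x₃}, {x₂,x₃,x₄}, S } (|σ(𝒜)| = 8).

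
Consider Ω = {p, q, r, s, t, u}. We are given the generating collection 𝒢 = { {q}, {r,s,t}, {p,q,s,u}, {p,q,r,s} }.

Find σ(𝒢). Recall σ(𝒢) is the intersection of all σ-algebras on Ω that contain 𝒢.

Begin from { ∅, {q}, {r,s,t}, {p,q,r,s}, {p,q,s,u}, Ω } (that is, 𝒢 plus ∅ and Ω).
Pass 1: 7 new —
  {r,t}  = complement {p,q,s,u}
  {t,u}  = complement {p,q,r,s}
  {p,q,u}  = complement {r,s,t}
  {q,r,s,t}  = {r,s,t} ∪ {q}
  {p,q,r,s,t}  = {r,s,t} ∪ {p,q,r,s}
  {p,q,r,s,u}  = {p,q,s,u} ∪ {p,q,r,s}
  {p,r,s,t,u}  = complement {q}
  |family| = 13
Pass 2 adds 11:
  {t}  = complement {p,q,r,s,u}
  {u}  = complement {p,q,r,s,t}
  {p,u}  = complement {q,r,s,t}
  {q,r,t}  = {q} ∪ {r,t}
  {q,t,u}  = {t,u} ∪ {q}
  {r,t,u}  = {t,u} ∪ {r,t}
  {p,q,t,u}  = {t,u} ∪ {p,q,u}
  {r,s,t,u}  = {r,s,t} ∪ {t,u}
  {p,q,r,t,u}  = {r,t} ∪ {p,q,u}
  {p,q,s,t,u}  = {p,q,s,u} ∪ {t,u}
  {q,r,s,t,u}  = {t,u} ∪ {q,r,s,t}
  |family| = 24
Pass 3: +13 →
  {p}  = complement {q,r,s,t,u}
  {r}  = complement {p,q,s,t,u}
  {s}  = complement {p,q,r,t,u}
  {p,q}  = complement {r,s,t,u}
  {q,t}  = {q} ∪ {t}
  {q,u}  = {q} ∪ {u}
  {r,s}  = complement {p,q,t,u}
  {p,q,s}  = complement {r,t,u}
  {p,r,s}  = complement {q,t,u}
  {p,s,u}  = complement {q,r,t}
  {p,t,u}  = {t,u} ∪ {p,u}
  {p,r,t,u}  = {p,u} ∪ {r,t}
  {q,r,t,u}  = {t,u} ∪ {q,r,t}
  |family| = 37
Pass 4 adds 26:
  {p,r}  = {p} ∪ {r}
  {p,s}  = complement {q,r,t,u}
  {p,t}  = {p} ∪ {t}
  {q,r}  = {q} ∪ {r}
  {q,s}  = complement {p,r,t,u}
  {r,u}  = {u} ∪ {r}
  {s,t}  = {t} ∪ {s}
  {s,u}  = {u} ∪ {s}
  {p,q,r}  = {p,q} ∪ {r}
  {p,q,t}  = {q,t} ∪ {p,q}
  {p,r,t}  = {p} ∪ {r,t}
  {p,r,u}  = {p,u} ∪ {r}
  {q,r,s}  = complement {p,t,u}
  {q,r,u}  = {q,u} ∪ {r}
  {q,s,t}  = {q,t} ∪ {s}
  {q,s,u}  = {q,u} ∪ {s}
  {r,s,u}  = {r,s} ∪ {u}
  {s,t,u}  = {t,u} ∪ {s}
  {p,q,r,t}  = {p,q} ∪ {q,r,t}
  {p,q,r,u}  = {r} ∪ {p,q,u}
  {p,q,s,t}  = {q,t} ∪ {p,q,s}
  {p,r,s,t}  = complement {q,u}
  {p,r,s,u}  = complement {q,t}
  {p,s,t,u}  = {t,u} ∪ {p,s,u}
  {q,r,s,u}  = {r,s} ∪ {q,u}
  {q,s,t,u}  = {q,t,u} ∪ {s}
  |family| = 63
Pass 5: 1 new —
  {p,s,t}  = complement {q,r,u}
  |family| = 64
Pass 6: stable.

|σ(𝒢)| = 64.  σ(𝒢) = { ∅, {p}, {q}, {r}, {s}, {t}, {u}, {p,q}, {p,r}, {p,s}, {p,t}, {p,u}, {q,r}, {q,s}, {q,t}, {q,u}, {r,s}, {r,t}, {r,u}, {s,t}, {s,u}, {t,u}, {p,q,r}, {p,q,s}, {p,q,t}, {p,q,u}, {p,r,s}, {p,r,t}, {p,r,u}, {p,s,t}, {p,s,u}, {p,t,u}, {q,r,s}, {q,r,t}, {q,r,u}, {q,s,t}, {q,s,u}, {q,t,u}, {r,s,t}, {r,s,u}, {r,t,u}, {s,t,u}, {p,q,r,s}, {p,q,r,t}, {p,q,r,u}, {p,q,s,t}, {p,q,s,u}, {p,q,t,u}, {p,r,s,t}, {p,r,s,u}, {p,r,t,u}, {p,s,t,u}, {q,r,s,t}, {q,r,s,u}, {q,r,t,u}, {q,s,t,u}, {r,s,t,u}, {p,q,r,s,t}, {p,q,r,s,u}, {p,q,r,t,u}, {p,q,s,t,u}, {p,r,s,t,u}, {q,r,s,t,u}, Ω }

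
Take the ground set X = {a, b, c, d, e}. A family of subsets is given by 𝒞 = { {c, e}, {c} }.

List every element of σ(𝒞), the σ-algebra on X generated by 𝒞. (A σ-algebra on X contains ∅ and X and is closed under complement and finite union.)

Seed the family with 𝒞 together with ∅ and X: { ∅, {c}, {c, e}, X }.
Iteration 1 (2 new):
  {a, b, d}  = X∖{c, e}
  {a, b, d, e}  = X∖{c}
  |family| = 6
Iteration 2: +1 →
  {a, b, c, d}  = {c} ∪ {a, b, d}
  |family| = 7
Iteration 3 adds 1:
  {e}  = X∖{a, b, c, d}
  |family| = 8
Iteration 4: already closed under ᶜ and ∪.

|σ(𝒞)| = 8.  σ(𝒞) = { ∅, {c}, {e}, {c, e}, {a, b, d}, {a, b, c, d}, {a, b, d, e}, X }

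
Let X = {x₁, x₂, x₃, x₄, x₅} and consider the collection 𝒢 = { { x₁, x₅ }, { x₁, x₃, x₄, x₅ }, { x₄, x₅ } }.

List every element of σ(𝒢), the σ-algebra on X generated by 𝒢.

σ(𝒢) (32 sets): { ∅, { x₁ }, { x₂ }, { x₃ }, { x₄ }, { x₅ }, { x₁, x₂ }, { x₁, x₃ }, { x₁, x₄ }, { x₁, x₅ }, { x₂, x₃ }, { x₂, x₄ }, { x₂, x₅ }, { x₃, x₄ }, { x₃, x₅ }, { x₄, x₅ }, { x₁, x₂, x₃ }, { x₁, x₂, x₄ }, { x₁, x₂, x₅ }, { x₁, x₃, x₄ }, { x₁, x₃, x₅ }, { x₁, x₄, x₅ }, { x₂, x₃, x₄ }, { x₂, x₃, x₅ }, { x₂, x₄, x₅ }, { x₃, x₄, x₅ }, { x₁, x₂, x₃, x₄ }, { x₁, x₂, x₃, x₅ }, { x₁, x₂, x₄, x₅ }, { x₁, x₃, x₄, x₅ }, { x₂, x₃, x₄, x₅ }, X }

Working:
Start: 𝒢 ∪ {∅, X} = { ∅, { x₁, x₅ }, { x₄, x₅ }, { x₁, x₃, x₄, x₅ }, X }.
Step 1: 4 new —
  { x₂ }  = X∖{ x₁, x₃, x₄, x₅ }
  { x₁, x₂, x₃ }  = X∖{ x₄, x₅ }
  { x₁, x₄, x₅ }  = { x₄, x₅ } ∪ { x₁, x₅ }
  { x₂, x₃, x₄ }  = X∖{ x₁, x₅ }
  — 9 sets.
Step 2 (7 new):
  { x₂, x₃ }  = X∖{ x₁, x₄, x₅ }
  { x₁, x₂, x₅ }  = { x₂ } ∪ { x₁, x₅ }
  { x₂, x₄, x₅ }  = { x₂ } ∪ { x₄, x₅ }
  { x₁, x₂, x₃, x₄ }  = { x₁, x₂, x₃ } ∪ { x₂, x₃, x₄ }
  { x₁, x₂, x₃, x₅ }  = { x₁, x₂, x₃ } ∪ { x₁, x₅ }
  { x₁, x₂, x₄, x₅ }  = { x₁, x₄, x₅ } ∪ { x₂ }
  { x₂, x₃, x₄, x₅ }  = { x₂, x₃, x₄ } ∪ { x₄, x₅ }
  — 16 sets.
Step 3 adds 6:
  { x₁ }  = X∖{ x₂, x₃, x₄, x₅ }
  { x₃ }  = X∖{ x₁, x₂, x₄, x₅ }
  { x₄ }  = X∖{ x₁, x₂, x₃, x₅ }
  { x₅ }  = X∖{ x₁, x₂, x₃, x₄ }
  { x₁, x₃ }  = X∖{ x₂, x₄, x₅ }
  { x₃, x₄ }  = X∖{ x₁, x₂, x₅ }
  — 22 sets.
Step 4: 9 new —
  { x₁, x₂ }  = { x₂ } ∪ { x₁ }
  { x₁, x₄ }  = { x₄ } ∪ { x₁ }
  { x₂, x₄ }  = { x₂ } ∪ { x₄ }
  { x₂, x₅ }  = { x₂ } ∪ { x₅ }
  { x₃, x₅ }  = { x₅ } ∪ { x₃ }
  { x₁, x₃, x₄ }  = { x₃, x₄ } ∪ { x₁, x₃ }
  { x₁, x₃, x₅ }  = { x₅ } ∪ { x₁, x₃ }
  { x₂, x₃, x₅ }  = { x₅ } ∪ { x₂, x₃ }
  { x₃, x₄, x₅ }  = { x₃, x₄ } ∪ { x₅ }
  — 31 sets.
Step 5 (1 new):
  { x₁, x₂, x₄ }  = X∖{ x₃, x₅ }
  — 32 sets.
Step 6: stable.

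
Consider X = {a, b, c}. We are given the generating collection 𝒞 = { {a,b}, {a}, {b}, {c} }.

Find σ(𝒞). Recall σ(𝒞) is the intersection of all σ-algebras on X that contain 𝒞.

σ(𝒞) = { ∅, {a}, {b}, {c}, {a,b}, {a,c}, {b,c}, X }

Working:
Take S₀ = 𝒞 ∪ {∅, X} = { ∅, {a}, {b}, {c}, {a,b}, X }.
Round 1 (2 new):
  {a,c}  = ᶜ of {b}
  {b,c}  = ᶜ of {a}
Round 2: already closed under ᶜ and ∪.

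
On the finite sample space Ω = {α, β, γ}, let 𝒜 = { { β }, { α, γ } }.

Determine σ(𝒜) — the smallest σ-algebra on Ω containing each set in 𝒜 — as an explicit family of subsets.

Take S₀ = 𝒜 ∪ {∅, Ω} = { {}, { β }, { α, γ }, Ω }.
Iteration 1: no new sets; the family is a σ-algebra.

Hence σ(𝒜) has 4 members: { {}, { β }, { α, γ }, Ω }.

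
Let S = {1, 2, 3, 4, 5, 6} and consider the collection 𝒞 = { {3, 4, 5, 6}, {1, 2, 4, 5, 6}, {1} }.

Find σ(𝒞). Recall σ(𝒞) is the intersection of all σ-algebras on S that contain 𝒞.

σ(𝒞) = { ∅, {1}, {2}, {3}, {1, 2}, {1, 3}, {2, 3}, {1, 2, 3}, {4, 5, 6}, {1, 4, 5, 6}, {2, 4, 5, 6}, {3, 4, 5, 6}, {1, 2, 4, 5, 6}, {1, 3, 4, 5, 6}, {2, 3, 4, 5, 6}, S }

Trace:
Seed the family with 𝒞 together with ∅ and S: { ∅, {1}, {3, 4, 5, 6}, {1, 2, 4, 5, 6}, S }.
Pass 1 (4 new):
  {3}  = complement {1, 2, 4, 5, 6}
  {1, 2}  = complement {3, 4, 5, 6}
  {1, 3, 4, 5, 6}  = {3, 4, 5, 6} ∪ {1}
  {2, 3, 4, 5, 6}  = complement {1}
  — 9 sets.
Pass 2: 3 new —
  {2}  = complement {1, 3, 4, 5, 6}
  {1, 3}  = {3} ∪ {1}
  {1, 2, 3}  = {1, 2} ∪ {3}
  — 12 sets.
Pass 3: +3 →
  {2, 3}  = {3} ∪ {2}
  {4, 5, 6}  = complement {1, 2, 3}
  {2, 4, 5, 6}  = complement {1, 3}
  — 15 sets.
Pass 4: 1 new —
  {1, 4, 5, 6}  = complement {2, 3}
  — 16 sets.
Pass 5: stable.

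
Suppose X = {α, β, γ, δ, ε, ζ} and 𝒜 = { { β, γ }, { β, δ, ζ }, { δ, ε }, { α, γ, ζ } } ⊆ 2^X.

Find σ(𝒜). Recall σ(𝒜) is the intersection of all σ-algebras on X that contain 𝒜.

σ(𝒜) (64 sets): { {}, { α }, { β }, { γ }, { δ }, { ε }, { ζ }, { α, β }, { α, γ }, { α, δ }, { α, ε }, { α, ζ }, { β, γ }, { β, δ }, { β, ε }, { β, ζ }, { γ, δ }, { γ, ε }, { γ, ζ }, { δ, ε }, { δ, ζ }, { ε, ζ }, { α, β, γ }, { α, β, δ }, { α, β, ε }, { α, β, ζ }, { α, γ, δ }, { α, γ, ε }, { α, γ, ζ }, { α, δ, ε }, { α, δ, ζ }, { α, ε, ζ }, { β, γ, δ }, { β, γ, ε }, { β, γ, ζ }, { β, δ, ε }, { β, δ, ζ }, { β, ε, ζ }, { γ, δ, ε }, { γ, δ, ζ }, { γ, ε, ζ }, { δ, ε, ζ }, { α, β, γ, δ }, { α, β, γ, ε }, { α, β, γ, ζ }, { α, β, δ, ε }, { α, β, δ, ζ }, { α, β, ε, ζ }, { α, γ, δ, ε }, { α, γ, δ, ζ }, { α, γ, ε, ζ }, { α, δ, ε, ζ }, { β, γ, δ, ε }, { β, γ, δ, ζ }, { β, γ, ε, ζ }, { β, δ, ε, ζ }, { γ, δ, ε, ζ }, { α, β, γ, δ, ε }, { α, β, γ, δ, ζ }, { α, β, γ, ε, ζ }, { α, β, δ, ε, ζ }, { α, γ, δ, ε, ζ }, { β, γ, δ, ε, ζ }, X }

Trace:
Begin from { {}, { β, γ }, { δ, ε }, { α, γ, ζ }, { β, δ, ζ }, X } (that is, 𝒜 plus ∅ and X).
Round 1: +9 →
  { α, γ, ε }  = ᶜ of { β, δ, ζ }
  { β, δ, ε }  = ᶜ of { α, γ, ζ }
  { α, β, γ, ζ }  = ᶜ of { δ, ε }
  { α, δ, ε, ζ }  = ᶜ of { β, γ }
  { β, γ, δ, ε }  = { δ, ε } ∪ { β, γ }
  { β, γ, δ, ζ }  = { β, δ, ζ } ∪ { β, γ }
  { β, δ, ε, ζ }  = { δ, ε } ∪ { β, δ, ζ }
  { α, β, γ, δ, ζ }  = { β, δ, ζ } ∪ { α, γ, ζ }
  { α, γ, δ, ε, ζ }  = { δ, ε } ∪ { α, γ, ζ }
Round 2 adds 12:
  { β }  = ᶜ of { α, γ, δ, ε, ζ }
  { ε }  = ᶜ of { α, β, γ, δ, ζ }
  { α, γ }  = ᶜ of { β, δ, ε, ζ }
  { α, ε }  = ᶜ of { β, γ, δ, ζ }
  { α, ζ }  = ᶜ of { β, γ, δ, ε }
  { α, β, γ, ε }  = { α, γ, ε } ∪ { β, γ }
  { α, γ, δ, ε }  = { α, γ, ε } ∪ { δ, ε }
  { α, γ, ε, ζ }  = { α, γ, ζ } ∪ { α, γ, ε }
  { α, β, γ, δ, ε }  = { α, γ, ε } ∪ { β, γ, δ, ε }
  { α, β, γ, ε, ζ }  = { α, γ, ε } ∪ { α, β, γ, ζ }
  { α, β, δ, ε, ζ }  = { β, δ, ζ } ∪ { α, δ, ε, ζ }
  { β, γ, δ, ε, ζ }  = { β, δ, ζ } ∪ { β, γ, δ, ε }
Round 3. New:
  { α }  = ᶜ of { β, γ, δ, ε, ζ }
  { γ }  = ᶜ of { α, β, δ, ε, ζ }
  { δ }  = ᶜ of { α, β, γ, ε, ζ }
  { ζ }  = ᶜ of { α, β, γ, δ, ε }
  { β, δ }  = ᶜ of { α, γ, ε, ζ }
  { β, ε }  = { β } ∪ { ε }
  { β, ζ }  = ᶜ of { α, γ, δ, ε }
  { δ, ζ }  = ᶜ of { α, β, γ, ε }
  { α, β, γ }  = { β } ∪ { α, γ }
  { α, β, ε }  = { β } ∪ { α, ε }
  { α, β, ζ }  = { α, ζ } ∪ { β }
  { α, δ, ε }  = { δ, ε } ∪ { α, ε }
  { α, ε, ζ }  = { α, ζ } ∪ { α, ε }
  { β, γ, ε }  = { ε } ∪ { β, γ }
  { α, β, δ, ε }  = { α, ε } ∪ { β, δ, ε }
  { α, β, δ, ζ }  = { β, δ, ζ } ∪ { α, ζ }
Round 4 (19 new):
  { α, β }  = { β } ∪ { α }
  { α, δ }  = { δ } ∪ { α }
  { γ, δ }  = { γ } ∪ { δ }
  { γ, ε }  = ᶜ of { α, β, δ, ζ }
  { γ, ζ }  = ᶜ of { α, β, δ, ε }
  { ε, ζ }  = { ζ } ∪ { ε }
  { α, β, δ }  = { α } ∪ { β, δ }
  { α, γ, δ }  = { α, γ } ∪ { δ }
  { α, δ, ζ }  = ᶜ of { β, γ, ε }
  { β, γ, δ }  = ᶜ of { α, ε, ζ }
  { β, γ, ζ }  = ᶜ of { α, δ, ε }
  { β, ε, ζ }  = { β, ζ } ∪ { β, ε }
  { γ, δ, ε }  = ᶜ of { α, β, ζ }
  { γ, δ, ζ }  = ᶜ of { α, β, ε }
  { δ, ε, ζ }  = ᶜ of { α, β, γ }
  { α, β, γ, δ }  = { α, γ } ∪ { β, δ }
  { α, β, ε, ζ }  = { α, ζ } ∪ { α, β, ε }
  { α, γ, δ, ζ }  = ᶜ of { β, ε }
  { β, γ, ε, ζ }  = { β, ζ } ∪ { β, γ, ε }
Round 5 adds 2:
  { γ, ε, ζ }  = ᶜ of { α, β, δ }
  { γ, δ, ε, ζ }  = ᶜ of { α, β }
After Round 6 the family is unchanged; done.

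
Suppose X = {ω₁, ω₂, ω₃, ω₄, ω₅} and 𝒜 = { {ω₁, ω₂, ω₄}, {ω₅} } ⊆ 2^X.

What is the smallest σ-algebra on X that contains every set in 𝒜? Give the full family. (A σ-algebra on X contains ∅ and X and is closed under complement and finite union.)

σ(𝒜) = { {}, {ω₃}, {ω₅}, {ω₃, ω₅}, {ω₁, ω₂, ω₄}, {ω₁, ω₂, ω₃, ω₄}, {ω₁, ω₂, ω₄, ω₅}, X }

Check:
Begin from { {}, {ω₅}, {ω₁, ω₂, ω₄}, X } (that is, 𝒜 plus ∅ and X).
Round 1: 3 new —
  {ω₃, ω₅}  = complement {ω₁, ω₂, ω₄}
  {ω₁, ω₂, ω₃, ω₄}  = complement {ω₅}
  {ω₁, ω₂, ω₄, ω₅}  = {ω₁, ω₂, ω₄} ∪ {ω₅}
  [7 total]
Round 2: 1 new —
  {ω₃}  = complement {ω₁, ω₂, ω₄, ω₅}
  [8 total]
Round 3: closed — nothing new.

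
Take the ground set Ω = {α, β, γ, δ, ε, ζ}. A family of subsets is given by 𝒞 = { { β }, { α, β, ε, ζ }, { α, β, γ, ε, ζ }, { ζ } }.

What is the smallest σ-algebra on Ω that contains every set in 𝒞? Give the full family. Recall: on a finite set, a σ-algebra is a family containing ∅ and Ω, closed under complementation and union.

σ(𝒞) = { ∅, { β }, { γ }, { δ }, { ζ }, { α, ε }, { β, γ }, { β, δ }, { β, ζ }, { γ, δ }, { γ, ζ }, { δ, ζ }, { α, β, ε }, { α, γ, ε }, { α, δ, ε }, { α, ε, ζ }, { β, γ, δ }, { β, γ, ζ }, { β, δ, ζ }, { γ, δ, ζ }, { α, β, γ, ε }, { α, β, δ, ε }, { α, β, ε, ζ }, { α, γ, δ, ε }, { α, γ, ε, ζ }, { α, δ, ε, ζ }, { β, γ, δ, ζ }, { α, β, γ, δ, ε }, { α, β, γ, ε, ζ }, { α, β, δ, ε, ζ }, { α, γ, δ, ε, ζ }, Ω }

Trace:
Initial family (6 sets): { ∅, { β }, { ζ }, { α, β, ε, ζ }, { α, β, γ, ε, ζ }, Ω }.
Round 1 adds 5:
  { δ }  = complement { α, β, γ, ε, ζ }
  { β, ζ }  = { ζ } ∪ { β }
  { γ, δ }  = complement { α, β, ε, ζ }
  { α, β, γ, δ, ε }  = complement { ζ }
  { α, γ, δ, ε, ζ }  = complement { β }
  — 11 sets.
Round 2: 8 new —
  { β, δ }  = { β } ∪ { δ }
  { δ, ζ }  = { ζ } ∪ { δ }
  { β, γ, δ }  = { γ, δ } ∪ { β }
  { β, δ, ζ }  = { β, ζ } ∪ { δ }
  { γ, δ, ζ }  = { γ, δ } ∪ { ζ }
  { α, γ, δ, ε }  = complement { β, ζ }
  { β, γ, δ, ζ }  = { γ, δ } ∪ { β, ζ }
  { α, β, δ, ε, ζ }  = { δ } ∪ { α, β, ε, ζ }
  — 19 sets.
Round 3: +7 →
  { γ }  = complement { α, β, δ, ε, ζ }
  { α, ε }  = complement { β, γ, δ, ζ }
  { α, β, ε }  = complement { γ, δ, ζ }
  { α, γ, ε }  = complement { β, δ, ζ }
  { α, ε, ζ }  = complement { β, γ, δ }
  { α, β, γ, ε }  = complement { δ, ζ }
  { α, γ, ε, ζ }  = complement { β, δ }
  — 26 sets.
Round 4 (6 new):
  { β, γ }  = { β } ∪ { γ }
  { γ, ζ }  = { ζ } ∪ { γ }
  { α, δ, ε }  = { α, ε } ∪ { δ }
  { β, γ, ζ }  = { β, ζ } ∪ { γ }
  { α, β, δ, ε }  = { α, β, ε } ∪ { δ }
  { α, δ, ε, ζ }  = { α, ε, ζ } ∪ { δ }
  — 32 sets.
Round 5: already closed under ᶜ and ∪.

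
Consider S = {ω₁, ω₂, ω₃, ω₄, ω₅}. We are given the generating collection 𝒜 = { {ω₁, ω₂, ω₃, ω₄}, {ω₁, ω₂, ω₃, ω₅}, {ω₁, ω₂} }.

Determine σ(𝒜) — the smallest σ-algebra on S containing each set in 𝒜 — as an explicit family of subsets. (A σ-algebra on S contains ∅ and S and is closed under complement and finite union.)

|σ(𝒜)| = 16.  σ(𝒜) = { {}, {ω₃}, {ω₄}, {ω₅}, {ω₁, ω₂}, {ω₃, ω₄}, {ω₃, ω₅}, {ω₄, ω₅}, {ω₁, ω₂, ω₃}, {ω₁, ω₂, ω₄}, {ω₁, ω₂, ω₅}, {ω₃, ω₄, ω₅}, {ω₁, ω₂, ω₃, ω₄}, {ω₁, ω₂, ω₃, ω₅}, {ω₁, ω₂, ω₄, ω₅}, S }

Check:
Take S₀ = 𝒜 ∪ {∅, S} = { {}, {ω₁, ω₂}, {ω₁, ω₂, ω₃, ω₄}, {ω₁, ω₂, ω₃, ω₅}, S }.
Round 1 (3 new):
  {ω₄}  = S∖{ω₁, ω₂, ω₃, ω₅}
  {ω₅}  = S∖{ω₁, ω₂, ω₃, ω₄}
  {ω₃, ω₄, ω₅}  = S∖{ω₁, ω₂}
  — 8 sets.
Round 2 (3 new):
  {ω₄, ω₅}  = {ω₄} ∪ {ω₅}
  {ω₁, ω₂, ω₄}  = {ω₄} ∪ {ω₁, ω₂}
  {ω₁, ω₂, ω₅}  = {ω₁, ω₂} ∪ {ω₅}
  — 11 sets.
Round 3: +4 →
  {ω₃, ω₄}  = S∖{ω₁, ω₂, ω₅}
  {ω₃, ω₅}  = S∖{ω₁, ω₂, ω₄}
  {ω₁, ω₂, ω₃}  = S∖{ω₄, ω₅}
  {ω₁, ω₂, ω₄, ω₅}  = {ω₄, ω₅} ∪ {ω₁, ω₂, ω₅}
  — 15 sets.
Round 4 adds 1:
  {ω₃}  = S∖{ω₁, ω₂, ω₄, ω₅}
  — 16 sets.
Round 5: already closed under ᶜ and ∪.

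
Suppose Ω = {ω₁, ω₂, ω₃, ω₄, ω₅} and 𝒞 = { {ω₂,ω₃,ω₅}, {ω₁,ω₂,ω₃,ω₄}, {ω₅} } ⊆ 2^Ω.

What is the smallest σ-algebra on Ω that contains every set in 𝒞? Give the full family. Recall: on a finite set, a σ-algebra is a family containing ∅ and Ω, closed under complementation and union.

Start: 𝒞 ∪ {∅, Ω} = { {}, {ω₅}, {ω₂,ω₃,ω₅}, {ω₁,ω₂,ω₃,ω₄}, Ω }.
Round 1. New:
  {ω₁,ω₄}  = {ω₂,ω₃,ω₅}ᶜ
  (now 6)
Round 2: 1 new —
  {ω₁,ω₄,ω₅}  = {ω₁,ω₄} ∪ {ω₅}
  (now 7)
Round 3. New:
  {ω₂,ω₃}  = {ω₁,ω₄,ω₅}ᶜ
  (now 8)
Round 4: stable.

Hence σ(𝒞) has 8 members: { {}, {ω₅}, {ω₁,ω₄}, {ω₂,ω₃}, {ω₁,ω₄,ω₅}, {ω₂,ω₃,ω₅}, {ω₁,ω₂,ω₃,ω₄}, Ω }.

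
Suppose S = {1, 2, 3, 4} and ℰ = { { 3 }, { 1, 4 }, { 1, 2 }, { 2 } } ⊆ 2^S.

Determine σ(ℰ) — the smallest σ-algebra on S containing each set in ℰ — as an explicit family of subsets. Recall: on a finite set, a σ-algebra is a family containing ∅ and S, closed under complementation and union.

σ(ℰ) (16 sets): { {}, { 1 }, { 2 }, { 3 }, { 4 }, { 1, 2 }, { 1, 3 }, { 1, 4 }, { 2, 3 }, { 2, 4 }, { 3, 4 }, { 1, 2, 3 }, { 1, 2, 4 }, { 1, 3, 4 }, { 2, 3, 4 }, S }

Trace:
Initial family (6 sets): { {}, { 2 }, { 3 }, { 1, 2 }, { 1, 4 }, S }.
Pass 1 adds 5:
  { 2, 3 }  = { 1, 4 }ᶜ
  { 3, 4 }  = { 1, 2 }ᶜ
  { 1, 2, 3 }  = { 3 } ∪ { 1, 2 }
  { 1, 2, 4 }  = { 3 }ᶜ
  { 1, 3, 4 }  = { 2 }ᶜ
  — 11 sets.
Pass 2: 2 new —
  { 4 }  = { 1, 2, 3 }ᶜ
  { 2, 3, 4 }  = { 3, 4 } ∪ { 2 }
  — 13 sets.
Pass 3 (2 new):
  { 1 }  = { 2, 3, 4 }ᶜ
  { 2, 4 }  = { 4 } ∪ { 2 }
  — 15 sets.
Pass 4. New:
  { 1, 3 }  = { 2, 4 }ᶜ
  — 16 sets.
Pass 5: closed — nothing new.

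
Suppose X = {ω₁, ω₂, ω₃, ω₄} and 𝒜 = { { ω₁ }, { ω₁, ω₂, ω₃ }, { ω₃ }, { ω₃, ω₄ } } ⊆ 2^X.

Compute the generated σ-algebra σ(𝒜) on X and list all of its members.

Answer: σ(𝒜) = { ∅, { ω₁ }, { ω₂ }, { ω₃ }, { ω₄ }, { ω₁, ω₂ }, { ω₁, ω₃ }, { ω₁, ω₄ }, { ω₂, ω₃ }, { ω₂, ω₄ }, { ω₃, ω₄ }, { ω₁, ω₂, ω₃ }, { ω₁, ω₂, ω₄ }, { ω₁, ω₃, ω₄ }, { ω₂, ω₃, ω₄ }, X }

Trace:
Take S₀ = 𝒜 ∪ {∅, X} = { ∅, { ω₁ }, { ω₃ }, { ω₃, ω₄ }, { ω₁, ω₂, ω₃ }, X }.
Round 1: 6 new —
  { ω₄ }  = { ω₁, ω₂, ω₃ }ᶜ
  { ω₁, ω₂ }  = { ω₃, ω₄ }ᶜ
  { ω₁, ω₃ }  = { ω₃ } ∪ { ω₁ }
  { ω₁, ω₂, ω₄ }  = { ω₃ }ᶜ
  { ω₁, ω₃, ω₄ }  = { ω₃, ω₄ } ∪ { ω₁ }
  { ω₂, ω₃, ω₄ }  = { ω₁ }ᶜ
  [12 total]
Round 2. New:
  { ω₂ }  = { ω₁, ω₃, ω₄ }ᶜ
  { ω₁, ω₄ }  = { ω₄ } ∪ { ω₁ }
  { ω₂, ω₄ }  = { ω₁, ω₃ }ᶜ
  [15 total]
Round 3 adds 1:
  { ω₂, ω₃ }  = { ω₁, ω₄ }ᶜ
  [16 total]
Round 4 adds nothing — fixpoint reached.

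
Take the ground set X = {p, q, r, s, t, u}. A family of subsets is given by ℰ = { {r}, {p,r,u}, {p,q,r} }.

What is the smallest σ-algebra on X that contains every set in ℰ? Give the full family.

Answer: σ(ℰ) = { {}, {p}, {q}, {r}, {u}, {p,q}, {p,r}, {p,u}, {q,r}, {q,u}, {r,u}, {s,t}, {p,q,r}, {p,q,u}, {p,r,u}, {p,s,t}, {q,r,u}, {q,s,t}, {r,s,t}, {s,t,u}, {p,q,r,u}, {p,q,s,t}, {p,r,s,t}, {p,s,t,u}, {q,r,s,t}, {q,s,t,u}, {r,s,t,u}, {p,q,r,s,t}, {p,q,s,t,u}, {p,r,s,t,u}, {q,r,s,t,u}, X }

Check:
Begin from { {}, {r}, {p,q,r}, {p,r,u}, X } (that is, ℰ plus ∅ and X).
Step 1 adds 4:
  {q,s,t}  = {p,r,u}ᶜ
  {s,t,u}  = {p,q,r}ᶜ
  {p,q,r,u}  = {p,q,r} ∪ {p,r,u}
  {p,q,s,t,u}  = {r}ᶜ
  [9 total]
Step 2 adds 6:
  {s,t}  = {p,q,r,u}ᶜ
  {q,r,s,t}  = {r} ∪ {q,s,t}
  {q,s,t,u}  = {s,t,u} ∪ {q,s,t}
  {r,s,t,u}  = {r} ∪ {s,t,u}
  {p,q,r,s,t}  = {p,q,r} ∪ {q,s,t}
  {p,r,s,t,u}  = {p,r,u} ∪ {s,t,u}
  [15 total]
Step 3. New:
  {q}  = {p,r,s,t,u}ᶜ
  {u}  = {p,q,r,s,t}ᶜ
  {p,q}  = {r,s,t,u}ᶜ
  {p,r}  = {q,s,t,u}ᶜ
  {p,u}  = {q,r,s,t}ᶜ
  {r,s,t}  = {s,t} ∪ {r}
  {q,r,s,t,u}  = {r} ∪ {q,s,t,u}
  [22 total]
Step 4. New:
  {p}  = {q,r,s,t,u}ᶜ
  {q,r}  = {q} ∪ {r}
  {q,u}  = {q} ∪ {u}
  {r,u}  = {u} ∪ {r}
  {p,q,u}  = {r,s,t}ᶜ
  {p,q,s,t}  = {s,t} ∪ {p,q}
  {p,r,s,t}  = {r,s,t} ∪ {p,r}
  {p,s,t,u}  = {p,u} ∪ {s,t}
  [30 total]
Step 5 adds 2:
  {p,s,t}  = {s,t} ∪ {p}
  {q,r,u}  = {q} ∪ {r,u}
  [32 total]
After Step 6 the family is unchanged; done.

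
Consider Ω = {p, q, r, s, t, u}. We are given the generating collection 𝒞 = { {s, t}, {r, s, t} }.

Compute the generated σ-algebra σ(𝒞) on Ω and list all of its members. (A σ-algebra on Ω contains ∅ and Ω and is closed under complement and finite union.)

Start: 𝒞 ∪ {∅, Ω} = { {}, {s, t}, {r, s, t}, Ω }.
Step 1 (2 new):
  {p, q, u}  = complement {r, s, t}
  {p, q, r, u}  = complement {s, t}
  — 6 sets.
Step 2 (1 new):
  {p, q, s, t, u}  = {s, t} ∪ {p, q, u}
  — 7 sets.
Step 3: +1 →
  {r}  = complement {p, q, s, t, u}
  — 8 sets.
Step 4: already closed under ᶜ and ∪.

|σ(𝒞)| = 8.  σ(𝒞) = { {}, {r}, {s, t}, {p, q, u}, {r, s, t}, {p, q, r, u}, {p, q, s, t, u}, Ω }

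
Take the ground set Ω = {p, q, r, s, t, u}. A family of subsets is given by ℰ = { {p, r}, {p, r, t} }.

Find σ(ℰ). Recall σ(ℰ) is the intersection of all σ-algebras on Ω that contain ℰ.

σ(ℰ) (8 sets): { {}, {t}, {p, r}, {p, r, t}, {q, s, u}, {q, s, t, u}, {p, q, r, s, u}, Ω }

Working:
Take S₀ = ℰ ∪ {∅, Ω} = { {}, {p, r}, {p, r, t}, Ω }.
Pass 1. New:
  {q, s, u}  = {p, r, t}ᶜ
  {q, s, t, u}  = {p, r}ᶜ
  |family| = 6
Pass 2: +1 →
  {p, q, r, s, u}  = {q, s, u} ∪ {p, r}
  |family| = 7
Pass 3 adds 1:
  {t}  = {p, q, r, s, u}ᶜ
  |family| = 8
Pass 4: already closed under ᶜ and ∪.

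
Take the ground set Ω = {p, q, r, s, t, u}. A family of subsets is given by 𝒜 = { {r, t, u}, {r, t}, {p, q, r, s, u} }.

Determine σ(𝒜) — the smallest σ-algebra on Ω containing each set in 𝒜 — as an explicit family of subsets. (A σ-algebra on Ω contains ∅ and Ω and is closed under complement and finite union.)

Answer: σ(𝒜) = { {}, {r}, {t}, {u}, {r, t}, {r, u}, {t, u}, {p, q, s}, {r, t, u}, {p, q, r, s}, {p, q, s, t}, {p, q, s, u}, {p, q, r, s, t}, {p, q, r, s, u}, {p, q, s, t, u}, Ω }

Working:
Begin from { {}, {r, t}, {r, t, u}, {p, q, r, s, u}, Ω } (that is, 𝒜 plus ∅ and Ω).
Step 1 adds 3:
  {t}  = ᶜ of {p, q, r, s, u}
  {p, q, s}  = ᶜ of {r, t, u}
  {p, q, s, u}  = ᶜ of {r, t}
  (now 8)
Step 2: +3 →
  {p, q, s, t}  = {p, q, s} ∪ {t}
  {p, q, r, s, t}  = {r, t} ∪ {p, q, s}
  {p, q, s, t, u}  = {p, q, s, u} ∪ {t}
  (now 11)
Step 3 (3 new):
  {r}  = ᶜ of {p, q, s, t, u}
  {u}  = ᶜ of {p, q, r, s, t}
  {r, u}  = ᶜ of {p, q, s, t}
  (now 14)
Step 4: 2 new —
  {t, u}  = {t} ∪ {u}
  {p, q, r, s}  = {r} ∪ {p, q, s}
  (now 16)
Step 5: already closed under ᶜ and ∪.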